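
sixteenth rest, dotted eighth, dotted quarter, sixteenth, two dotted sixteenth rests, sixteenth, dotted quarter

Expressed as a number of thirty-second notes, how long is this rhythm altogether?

42

Express everything in thirty-second notes: sixteenth rest = 2; dotted eighth = 6; dotted quarter = 12; sixteenth = 2; dotted sixteenth rest = 3; dotted sixteenth rest = 3; sixteenth = 2; dotted quarter = 12.
Adding: 2 + 6 + 12 + 2 + 3 + 3 + 2 + 12 = 42 thirty-second notes.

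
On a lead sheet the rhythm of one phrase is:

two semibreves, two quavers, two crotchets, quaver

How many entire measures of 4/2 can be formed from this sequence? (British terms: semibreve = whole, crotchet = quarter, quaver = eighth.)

1

One bar of 4/2 = 16 eighth notes.
Express everything in eighth notes: semibreve = 8; semibreve = 8; quaver = 1; quaver = 1; crotchet = 2; crotchet = 2; quaver = 1.
Altogether 8 + 8 + 1 + 1 + 2 + 2 + 1 = 23.
23 ÷ 16 = 1 complete bar with 7 left over.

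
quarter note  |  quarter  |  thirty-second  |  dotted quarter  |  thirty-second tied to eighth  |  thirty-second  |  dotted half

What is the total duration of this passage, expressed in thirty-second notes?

Express everything in thirty-second notes: quarter note = 8; quarter = 8; thirty-second = 1; dotted quarter = 12; thirty-second tied to eighth (thirty-second + eighth) = 5; thirty-second = 1; dotted half = 24.
Altogether 8 + 8 + 1 + 12 + 5 + 1 + 24 = 59 thirty-second notes.

59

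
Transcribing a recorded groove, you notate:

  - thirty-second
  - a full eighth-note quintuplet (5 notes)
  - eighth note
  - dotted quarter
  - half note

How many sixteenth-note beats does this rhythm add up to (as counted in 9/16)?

One sixteenth-note beat = 2 thirty-second notes.
Each duration in thirty-second notes: thirty-second = 1; a full eighth-note quintuplet (5 notes) (five quintuplet eighths span one half) = 16; eighth note = 4; dotted quarter = 12; half note = 16.
Total: 1 + 16 + 4 + 12 + 16 = 49.
49 ÷ 2 = 24.5 beats.

24.5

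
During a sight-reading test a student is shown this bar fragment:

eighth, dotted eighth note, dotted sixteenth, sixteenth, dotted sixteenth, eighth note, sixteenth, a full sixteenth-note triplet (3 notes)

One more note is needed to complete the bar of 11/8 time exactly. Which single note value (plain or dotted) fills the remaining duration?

half note

The bar of 11/8 = 44 thirty-second notes.
Express everything in thirty-second notes: eighth = 4; dotted eighth note = 6; dotted sixteenth = 3; sixteenth = 2; dotted sixteenth = 3; eighth note = 4; sixteenth = 2; a full sixteenth-note triplet (3 notes) (three triplet sixteenths span one eighth) = 4.
Sum: 4 + 6 + 3 + 2 + 3 + 4 + 2 + 4 = 28.
Remaining: 44 − 28 = 16 thirty-second notes, which is a half note.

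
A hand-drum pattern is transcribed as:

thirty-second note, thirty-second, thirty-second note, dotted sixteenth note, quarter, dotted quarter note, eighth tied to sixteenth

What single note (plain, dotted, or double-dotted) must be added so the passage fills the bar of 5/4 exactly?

The bar of 5/4 = 40 thirty-second notes.
Each duration in thirty-second notes: thirty-second note = 1; thirty-second = 1; thirty-second note = 1; dotted sixteenth note = 3; quarter = 8; dotted quarter note = 12; eighth tied to sixteenth (eighth + sixteenth) = 6.
Adding: 1 + 1 + 1 + 3 + 8 + 12 + 6 = 32.
Remaining: 40 − 32 = 8 thirty-second notes, which is a quarter note.

quarter note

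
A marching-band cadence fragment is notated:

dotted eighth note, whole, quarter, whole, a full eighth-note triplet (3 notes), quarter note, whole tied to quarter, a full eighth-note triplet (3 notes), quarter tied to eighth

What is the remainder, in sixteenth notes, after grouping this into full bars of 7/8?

7

One bar of 7/8 = 14 sixteenth notes.
Express everything in sixteenth notes: dotted eighth note = 3; whole = 16; quarter = 4; whole = 16; a full eighth-note triplet (3 notes) (three triplet eighths span one quarter) = 4; quarter note = 4; whole tied to quarter (whole + quarter) = 20; a full eighth-note triplet (3 notes) (three triplet eighths span one quarter) = 4; quarter tied to eighth (quarter + eighth) = 6.
Total: 3 + 16 + 4 + 16 + 4 + 4 + 20 + 4 + 6 = 77.
77 ÷ 14 = 5 complete bars with 7 sixteenth notes remaining.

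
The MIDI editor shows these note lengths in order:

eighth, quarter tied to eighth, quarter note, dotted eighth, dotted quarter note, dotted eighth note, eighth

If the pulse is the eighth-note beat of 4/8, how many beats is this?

13

One eighth-note beat = 2 sixteenth notes.
Express everything in sixteenth notes: eighth = 2; quarter tied to eighth (quarter + eighth) = 6; quarter note = 4; dotted eighth = 3; dotted quarter note = 6; dotted eighth note = 3; eighth = 2.
Sum: 2 + 6 + 4 + 3 + 6 + 3 + 2 = 26.
26 ÷ 2 = 13 beats.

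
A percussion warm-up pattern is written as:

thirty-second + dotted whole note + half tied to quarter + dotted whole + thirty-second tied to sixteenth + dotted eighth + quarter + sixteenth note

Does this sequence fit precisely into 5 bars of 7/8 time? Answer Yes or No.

One bar of 7/8 = 28 thirty-second notes, so 5 bars = 140.
In thirty-second notes: thirty-second = 1; dotted whole note = 48; half tied to quarter (half + quarter) = 24; dotted whole = 48; thirty-second tied to sixteenth (thirty-second + sixteenth) = 3; dotted eighth = 6; quarter = 8; sixteenth note = 2.
Adding: 1 + 48 + 24 + 48 + 3 + 6 + 8 + 2 = 140.
140 equals 140, so the answer is Yes.

Yes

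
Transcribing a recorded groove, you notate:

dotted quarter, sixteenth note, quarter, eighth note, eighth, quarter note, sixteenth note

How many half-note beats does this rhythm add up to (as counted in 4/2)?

One half-note beat = 8 sixteenth notes.
Each duration in sixteenth notes: dotted quarter = 6; sixteenth note = 1; quarter = 4; eighth note = 2; eighth = 2; quarter note = 4; sixteenth note = 1.
Adding: 6 + 1 + 4 + 2 + 2 + 4 + 1 = 20.
20 ÷ 8 = 2.5 beats.

2.5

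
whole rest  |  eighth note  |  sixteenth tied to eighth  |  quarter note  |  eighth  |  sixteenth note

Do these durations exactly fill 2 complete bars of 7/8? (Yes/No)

Yes

One bar of 7/8 = 14 sixteenth notes, so 2 bars = 28.
Working in sixteenth notes: whole rest = 16; eighth note = 2; sixteenth tied to eighth (sixteenth + eighth) = 3; quarter note = 4; eighth = 2; sixteenth note = 1.
Total: 16 + 2 + 3 + 4 + 2 + 1 = 28.
28 equals 28, so the answer is Yes.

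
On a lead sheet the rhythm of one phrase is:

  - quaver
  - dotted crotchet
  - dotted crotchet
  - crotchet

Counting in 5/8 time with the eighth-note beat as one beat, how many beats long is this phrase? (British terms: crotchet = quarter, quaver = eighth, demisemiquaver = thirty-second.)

One eighth-note beat = 2 sixteenth notes.
In sixteenth notes: quaver = 2; dotted crotchet = 6; dotted crotchet = 6; crotchet = 4.
Altogether 2 + 6 + 6 + 4 = 18.
18 ÷ 2 = 9 beats.

9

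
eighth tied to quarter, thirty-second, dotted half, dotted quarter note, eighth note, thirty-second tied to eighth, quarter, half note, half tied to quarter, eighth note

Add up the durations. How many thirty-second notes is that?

Express everything in thirty-second notes: eighth tied to quarter (eighth + quarter) = 12; thirty-second = 1; dotted half = 24; dotted quarter note = 12; eighth note = 4; thirty-second tied to eighth (thirty-second + eighth) = 5; quarter = 8; half note = 16; half tied to quarter (half + quarter) = 24; eighth note = 4.
Altogether 12 + 1 + 24 + 12 + 4 + 5 + 8 + 16 + 24 + 4 = 110 thirty-second notes.

110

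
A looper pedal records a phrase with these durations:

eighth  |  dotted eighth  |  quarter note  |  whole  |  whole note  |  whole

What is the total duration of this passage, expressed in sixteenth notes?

Each duration in sixteenth notes: eighth = 2; dotted eighth = 3; quarter note = 4; whole = 16; whole note = 16; whole = 16.
Sum: 2 + 3 + 4 + 16 + 16 + 16 = 57 sixteenth notes.

57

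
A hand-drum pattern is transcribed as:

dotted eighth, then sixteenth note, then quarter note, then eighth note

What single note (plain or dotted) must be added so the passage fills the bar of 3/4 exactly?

eighth note

The bar of 3/4 = 12 sixteenth notes.
Working in sixteenth notes: dotted eighth = 3; sixteenth note = 1; quarter note = 4; eighth note = 2.
Adding: 3 + 1 + 4 + 2 = 10.
Remaining: 12 − 10 = 2 sixteenth notes, which is a eighth note.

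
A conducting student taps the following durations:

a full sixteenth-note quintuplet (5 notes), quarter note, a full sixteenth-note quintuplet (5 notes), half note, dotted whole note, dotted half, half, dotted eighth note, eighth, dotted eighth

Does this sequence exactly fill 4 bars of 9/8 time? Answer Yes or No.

One bar of 9/8 = 18 sixteenth notes, so 4 bars = 72.
Each duration in sixteenth notes: a full sixteenth-note quintuplet (5 notes) (five quintuplet sixteenths span one quarter) = 4; quarter note = 4; a full sixteenth-note quintuplet (5 notes) (five quintuplet sixteenths span one quarter) = 4; half note = 8; dotted whole note = 24; dotted half = 12; half = 8; dotted eighth note = 3; eighth = 2; dotted eighth = 3.
Altogether 4 + 4 + 4 + 8 + 24 + 12 + 8 + 3 + 2 + 3 = 72.
72 equals 72, so the answer is Yes.

Yes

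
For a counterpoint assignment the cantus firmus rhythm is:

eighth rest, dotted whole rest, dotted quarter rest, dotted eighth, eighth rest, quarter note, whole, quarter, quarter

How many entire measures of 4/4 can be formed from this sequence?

4

One bar of 4/4 = 16 sixteenth notes.
Express everything in sixteenth notes: eighth rest = 2; dotted whole rest = 24; dotted quarter rest = 6; dotted eighth = 3; eighth rest = 2; quarter note = 4; whole = 16; quarter = 4; quarter = 4.
Total: 2 + 24 + 6 + 3 + 2 + 4 + 16 + 4 + 4 = 65.
65 ÷ 16 = 4 complete bars with 1 left over.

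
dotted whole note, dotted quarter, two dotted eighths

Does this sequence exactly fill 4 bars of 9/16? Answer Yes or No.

Yes

One bar of 9/16 = 9 sixteenth notes, so 4 bars = 36.
In sixteenth notes: dotted whole note = 24; dotted quarter = 6; dotted eighth = 3; dotted eighth = 3.
Altogether 24 + 6 + 3 + 3 = 36.
36 equals 36, so the answer is Yes.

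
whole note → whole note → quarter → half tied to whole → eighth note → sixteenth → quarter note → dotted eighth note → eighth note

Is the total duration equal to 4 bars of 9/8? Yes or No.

One bar of 9/8 = 18 sixteenth notes, so 4 bars = 72.
In sixteenth notes: whole note = 16; whole note = 16; quarter = 4; half tied to whole (half + whole) = 24; eighth note = 2; sixteenth = 1; quarter note = 4; dotted eighth note = 3; eighth note = 2.
Altogether 16 + 16 + 4 + 24 + 2 + 1 + 4 + 3 + 2 = 72.
72 equals 72, so the answer is Yes.

Yes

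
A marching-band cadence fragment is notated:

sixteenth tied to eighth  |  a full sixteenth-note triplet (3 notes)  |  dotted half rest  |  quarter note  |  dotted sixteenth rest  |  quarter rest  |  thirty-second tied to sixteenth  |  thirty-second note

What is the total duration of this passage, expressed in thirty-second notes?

Express everything in thirty-second notes: sixteenth tied to eighth (sixteenth + eighth) = 6; a full sixteenth-note triplet (3 notes) (three triplet sixteenths span one eighth) = 4; dotted half rest = 24; quarter note = 8; dotted sixteenth rest = 3; quarter rest = 8; thirty-second tied to sixteenth (thirty-second + sixteenth) = 3; thirty-second note = 1.
Total: 6 + 4 + 24 + 8 + 3 + 8 + 3 + 1 = 57 thirty-second notes.

57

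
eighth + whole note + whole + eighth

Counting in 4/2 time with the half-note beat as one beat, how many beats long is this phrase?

4.5

One half-note beat = 4 eighth notes.
Express everything in eighth notes: eighth = 1; whole note = 8; whole = 8; eighth = 1.
Total: 1 + 8 + 8 + 1 = 18.
18 ÷ 4 = 4.5 beats.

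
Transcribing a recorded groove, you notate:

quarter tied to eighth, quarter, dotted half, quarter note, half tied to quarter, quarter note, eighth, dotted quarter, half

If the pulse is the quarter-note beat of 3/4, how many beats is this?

14.5

One quarter-note beat = 2 eighth notes.
In eighth notes: quarter tied to eighth (quarter + eighth) = 3; quarter = 2; dotted half = 6; quarter note = 2; half tied to quarter (half + quarter) = 6; quarter note = 2; eighth = 1; dotted quarter = 3; half = 4.
Sum: 3 + 2 + 6 + 2 + 6 + 2 + 1 + 3 + 4 = 29.
29 ÷ 2 = 14.5 beats.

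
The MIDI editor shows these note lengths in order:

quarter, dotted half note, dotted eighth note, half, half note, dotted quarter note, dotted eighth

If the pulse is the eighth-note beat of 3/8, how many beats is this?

One eighth-note beat = 2 sixteenth notes.
Each duration in sixteenth notes: quarter = 4; dotted half note = 12; dotted eighth note = 3; half = 8; half note = 8; dotted quarter note = 6; dotted eighth = 3.
Total: 4 + 12 + 3 + 8 + 8 + 6 + 3 = 44.
44 ÷ 2 = 22 beats.

22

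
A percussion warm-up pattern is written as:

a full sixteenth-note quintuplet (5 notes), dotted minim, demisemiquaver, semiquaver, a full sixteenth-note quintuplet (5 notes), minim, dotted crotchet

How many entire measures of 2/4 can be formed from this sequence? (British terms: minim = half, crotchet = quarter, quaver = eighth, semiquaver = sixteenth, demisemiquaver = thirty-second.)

One bar of 2/4 = 16 thirty-second notes.
Working in thirty-second notes: a full sixteenth-note quintuplet (5 notes) (five quintuplet sixteenths span one quarter) = 8; dotted minim = 24; demisemiquaver = 1; semiquaver = 2; a full sixteenth-note quintuplet (5 notes) (five quintuplet sixteenths span one quarter) = 8; minim = 16; dotted crotchet = 12.
Total: 8 + 24 + 1 + 2 + 8 + 16 + 12 = 71.
71 ÷ 16 = 4 complete bars with 7 left over.

4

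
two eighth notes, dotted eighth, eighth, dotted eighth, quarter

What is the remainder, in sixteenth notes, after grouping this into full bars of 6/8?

4

One bar of 6/8 = 12 sixteenth notes.
Convert each value to sixteenth notes: eighth note = 2; eighth note = 2; dotted eighth = 3; eighth = 2; dotted eighth = 3; quarter = 4.
Total: 2 + 2 + 3 + 2 + 3 + 4 = 16.
16 ÷ 12 = 1 complete bar with 4 sixteenth notes remaining.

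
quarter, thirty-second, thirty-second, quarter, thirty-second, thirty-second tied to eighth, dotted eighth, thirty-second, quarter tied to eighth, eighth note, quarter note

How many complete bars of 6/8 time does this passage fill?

One bar of 6/8 = 24 thirty-second notes.
In thirty-second notes: quarter = 8; thirty-second = 1; thirty-second = 1; quarter = 8; thirty-second = 1; thirty-second tied to eighth (thirty-second + eighth) = 5; dotted eighth = 6; thirty-second = 1; quarter tied to eighth (quarter + eighth) = 12; eighth note = 4; quarter note = 8.
Total: 8 + 1 + 1 + 8 + 1 + 5 + 6 + 1 + 12 + 4 + 8 = 55.
55 ÷ 24 = 2 complete bars with 7 left over.

2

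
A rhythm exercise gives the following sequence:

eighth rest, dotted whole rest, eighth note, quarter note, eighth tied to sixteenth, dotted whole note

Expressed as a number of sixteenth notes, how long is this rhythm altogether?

59

Express everything in sixteenth notes: eighth rest = 2; dotted whole rest = 24; eighth note = 2; quarter note = 4; eighth tied to sixteenth (eighth + sixteenth) = 3; dotted whole note = 24.
Altogether 2 + 24 + 2 + 4 + 3 + 24 = 59 sixteenth notes.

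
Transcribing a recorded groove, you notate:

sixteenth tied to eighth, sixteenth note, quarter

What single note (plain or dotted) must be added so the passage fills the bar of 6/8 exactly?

quarter note

The bar of 6/8 = 12 sixteenth notes.
Each duration in sixteenth notes: sixteenth tied to eighth (sixteenth + eighth) = 3; sixteenth note = 1; quarter = 4.
Total: 3 + 1 + 4 = 8.
Remaining: 12 − 8 = 4 sixteenth notes, which is a quarter note.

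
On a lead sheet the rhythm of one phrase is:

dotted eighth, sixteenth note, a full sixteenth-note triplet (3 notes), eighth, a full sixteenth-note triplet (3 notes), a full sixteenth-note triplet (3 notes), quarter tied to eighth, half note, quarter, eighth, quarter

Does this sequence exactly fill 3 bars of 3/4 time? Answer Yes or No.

Yes

One bar of 3/4 = 12 sixteenth notes, so 3 bars = 36.
Each duration in sixteenth notes: dotted eighth = 3; sixteenth note = 1; a full sixteenth-note triplet (3 notes) (three triplet sixteenths span one eighth) = 2; eighth = 2; a full sixteenth-note triplet (3 notes) (three triplet sixteenths span one eighth) = 2; a full sixteenth-note triplet (3 notes) (three triplet sixteenths span one eighth) = 2; quarter tied to eighth (quarter + eighth) = 6; half note = 8; quarter = 4; eighth = 2; quarter = 4.
Sum: 3 + 1 + 2 + 2 + 2 + 2 + 6 + 8 + 4 + 2 + 4 = 36.
36 equals 36, so the answer is Yes.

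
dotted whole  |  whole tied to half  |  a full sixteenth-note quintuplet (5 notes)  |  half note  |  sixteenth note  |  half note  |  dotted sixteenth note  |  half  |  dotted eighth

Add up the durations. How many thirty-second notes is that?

163

Express everything in thirty-second notes: dotted whole = 48; whole tied to half (whole + half) = 48; a full sixteenth-note quintuplet (5 notes) (five quintuplet sixteenths span one quarter) = 8; half note = 16; sixteenth note = 2; half note = 16; dotted sixteenth note = 3; half = 16; dotted eighth = 6.
Sum: 48 + 48 + 8 + 16 + 2 + 16 + 3 + 16 + 6 = 163 thirty-second notes.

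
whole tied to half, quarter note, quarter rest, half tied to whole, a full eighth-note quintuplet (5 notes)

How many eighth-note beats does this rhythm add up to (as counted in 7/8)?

One eighth-note beat = 2 sixteenth notes.
In sixteenth notes: whole tied to half (whole + half) = 24; quarter note = 4; quarter rest = 4; half tied to whole (half + whole) = 24; a full eighth-note quintuplet (5 notes) (five quintuplet eighths span one half) = 8.
Adding: 24 + 4 + 4 + 24 + 8 = 64.
64 ÷ 2 = 32 beats.

32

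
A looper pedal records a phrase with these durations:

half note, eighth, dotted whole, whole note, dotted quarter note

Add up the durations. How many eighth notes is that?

28

Working in eighth notes: half note = 4; eighth = 1; dotted whole = 12; whole note = 8; dotted quarter note = 3.
Sum: 4 + 1 + 12 + 8 + 3 = 28 eighth notes.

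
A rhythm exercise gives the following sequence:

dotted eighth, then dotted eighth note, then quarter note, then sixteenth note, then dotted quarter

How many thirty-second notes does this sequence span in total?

34

Each duration in thirty-second notes: dotted eighth = 6; dotted eighth note = 6; quarter note = 8; sixteenth note = 2; dotted quarter = 12.
Sum: 6 + 6 + 8 + 2 + 12 = 34 thirty-second notes.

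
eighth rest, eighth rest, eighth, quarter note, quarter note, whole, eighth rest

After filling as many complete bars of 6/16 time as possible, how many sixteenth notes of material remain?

One bar of 6/16 = 3 eighth notes.
Convert each value to eighth notes: eighth rest = 1; eighth rest = 1; eighth = 1; quarter note = 2; quarter note = 2; whole = 8; eighth rest = 1.
Sum: 1 + 1 + 1 + 2 + 2 + 8 + 1 = 16.
16 ÷ 3 = 5 complete bars with 1 eighth note remaining = 2 sixteenth notes.

2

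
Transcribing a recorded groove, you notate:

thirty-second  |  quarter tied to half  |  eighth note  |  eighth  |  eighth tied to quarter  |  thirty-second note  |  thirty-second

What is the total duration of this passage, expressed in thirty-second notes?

47

Convert each value to thirty-second notes: thirty-second = 1; quarter tied to half (quarter + half) = 24; eighth note = 4; eighth = 4; eighth tied to quarter (eighth + quarter) = 12; thirty-second note = 1; thirty-second = 1.
Total: 1 + 24 + 4 + 4 + 12 + 1 + 1 = 47 thirty-second notes.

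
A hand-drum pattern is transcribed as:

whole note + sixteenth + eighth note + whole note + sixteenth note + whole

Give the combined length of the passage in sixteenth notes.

Express everything in sixteenth notes: whole note = 16; sixteenth = 1; eighth note = 2; whole note = 16; sixteenth note = 1; whole = 16.
Altogether 16 + 1 + 2 + 16 + 1 + 16 = 52 sixteenth notes.

52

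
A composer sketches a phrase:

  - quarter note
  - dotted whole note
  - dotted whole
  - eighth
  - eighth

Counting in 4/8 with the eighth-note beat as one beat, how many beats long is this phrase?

One eighth-note beat = 2 sixteenth notes.
In sixteenth notes: quarter note = 4; dotted whole note = 24; dotted whole = 24; eighth = 2; eighth = 2.
Sum: 4 + 24 + 24 + 2 + 2 = 56.
56 ÷ 2 = 28 beats.

28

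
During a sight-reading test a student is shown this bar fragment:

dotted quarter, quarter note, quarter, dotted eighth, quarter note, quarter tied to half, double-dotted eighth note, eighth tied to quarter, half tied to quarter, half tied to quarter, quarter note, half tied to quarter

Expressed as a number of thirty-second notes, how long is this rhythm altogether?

165

Express everything in thirty-second notes: dotted quarter = 12; quarter note = 8; quarter = 8; dotted eighth = 6; quarter note = 8; quarter tied to half (quarter + half) = 24; double-dotted eighth note = 7; eighth tied to quarter (eighth + quarter) = 12; half tied to quarter (half + quarter) = 24; half tied to quarter (half + quarter) = 24; quarter note = 8; half tied to quarter (half + quarter) = 24.
Total: 12 + 8 + 8 + 6 + 8 + 24 + 7 + 12 + 24 + 24 + 8 + 24 = 165 thirty-second notes.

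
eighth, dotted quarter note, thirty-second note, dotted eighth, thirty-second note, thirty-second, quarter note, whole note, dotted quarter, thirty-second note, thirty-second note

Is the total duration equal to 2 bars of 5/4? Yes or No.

No

One bar of 5/4 = 40 thirty-second notes, so 2 bars = 80.
Convert each value to thirty-second notes: eighth = 4; dotted quarter note = 12; thirty-second note = 1; dotted eighth = 6; thirty-second note = 1; thirty-second = 1; quarter note = 8; whole note = 32; dotted quarter = 12; thirty-second note = 1; thirty-second note = 1.
Adding: 4 + 12 + 1 + 6 + 1 + 1 + 8 + 32 + 12 + 1 + 1 = 79.
79 falls short of 80, so the answer is No.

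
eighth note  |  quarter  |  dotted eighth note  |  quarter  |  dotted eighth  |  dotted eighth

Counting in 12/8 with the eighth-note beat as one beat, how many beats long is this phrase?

One eighth-note beat = 2 sixteenth notes.
Express everything in sixteenth notes: eighth note = 2; quarter = 4; dotted eighth note = 3; quarter = 4; dotted eighth = 3; dotted eighth = 3.
Total: 2 + 4 + 3 + 4 + 3 + 3 = 19.
19 ÷ 2 = 9.5 beats.

9.5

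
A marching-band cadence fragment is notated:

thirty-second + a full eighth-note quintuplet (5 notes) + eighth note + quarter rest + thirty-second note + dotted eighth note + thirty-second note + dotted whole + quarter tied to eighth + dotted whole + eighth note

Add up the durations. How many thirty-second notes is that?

149

Convert each value to thirty-second notes: thirty-second = 1; a full eighth-note quintuplet (5 notes) (five quintuplet eighths span one half) = 16; eighth note = 4; quarter rest = 8; thirty-second note = 1; dotted eighth note = 6; thirty-second note = 1; dotted whole = 48; quarter tied to eighth (quarter + eighth) = 12; dotted whole = 48; eighth note = 4.
Total: 1 + 16 + 4 + 8 + 1 + 6 + 1 + 48 + 12 + 48 + 4 = 149 thirty-second notes.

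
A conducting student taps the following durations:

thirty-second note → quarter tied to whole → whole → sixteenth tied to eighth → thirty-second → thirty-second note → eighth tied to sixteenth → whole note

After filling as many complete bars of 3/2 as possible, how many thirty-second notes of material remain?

One bar of 3/2 = 48 thirty-second notes.
Each duration in thirty-second notes: thirty-second note = 1; quarter tied to whole (quarter + whole) = 40; whole = 32; sixteenth tied to eighth (sixteenth + eighth) = 6; thirty-second = 1; thirty-second note = 1; eighth tied to sixteenth (eighth + sixteenth) = 6; whole note = 32.
Altogether 1 + 40 + 32 + 6 + 1 + 1 + 6 + 32 = 119.
119 ÷ 48 = 2 complete bars with 23 thirty-second notes remaining.

23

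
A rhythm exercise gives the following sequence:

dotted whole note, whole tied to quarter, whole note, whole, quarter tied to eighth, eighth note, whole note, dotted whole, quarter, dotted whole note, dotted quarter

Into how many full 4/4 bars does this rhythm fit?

9

One bar of 4/4 = 8 eighth notes.
In eighth notes: dotted whole note = 12; whole tied to quarter (whole + quarter) = 10; whole note = 8; whole = 8; quarter tied to eighth (quarter + eighth) = 3; eighth note = 1; whole note = 8; dotted whole = 12; quarter = 2; dotted whole note = 12; dotted quarter = 3.
Sum: 12 + 10 + 8 + 8 + 3 + 1 + 8 + 12 + 2 + 12 + 3 = 79.
79 ÷ 8 = 9 complete bars with 7 left over.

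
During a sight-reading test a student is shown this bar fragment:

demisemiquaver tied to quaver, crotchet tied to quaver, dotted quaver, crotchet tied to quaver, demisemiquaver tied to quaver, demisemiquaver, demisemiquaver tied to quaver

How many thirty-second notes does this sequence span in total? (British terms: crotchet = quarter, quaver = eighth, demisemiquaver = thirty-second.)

Convert each value to thirty-second notes: demisemiquaver tied to quaver (demisemiquaver + quaver) = 5; crotchet tied to quaver (crotchet + quaver) = 12; dotted quaver = 6; crotchet tied to quaver (crotchet + quaver) = 12; demisemiquaver tied to quaver (demisemiquaver + quaver) = 5; demisemiquaver = 1; demisemiquaver tied to quaver (demisemiquaver + quaver) = 5.
Adding: 5 + 12 + 6 + 12 + 5 + 1 + 5 = 46 thirty-second notes.

46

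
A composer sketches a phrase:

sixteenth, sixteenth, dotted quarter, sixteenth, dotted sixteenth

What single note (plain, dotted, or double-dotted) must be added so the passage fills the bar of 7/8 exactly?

double-dotted eighth note

The bar of 7/8 = 28 thirty-second notes.
Working in thirty-second notes: sixteenth = 2; sixteenth = 2; dotted quarter = 12; sixteenth = 2; dotted sixteenth = 3.
Adding: 2 + 2 + 12 + 2 + 3 = 21.
Remaining: 28 − 21 = 7 thirty-second notes, which is a double-dotted eighth note.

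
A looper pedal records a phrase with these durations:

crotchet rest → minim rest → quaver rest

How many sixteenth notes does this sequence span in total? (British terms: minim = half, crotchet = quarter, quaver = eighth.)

In sixteenth notes: crotchet rest = 4; minim rest = 8; quaver rest = 2.
Adding: 4 + 8 + 2 = 14 sixteenth notes.

14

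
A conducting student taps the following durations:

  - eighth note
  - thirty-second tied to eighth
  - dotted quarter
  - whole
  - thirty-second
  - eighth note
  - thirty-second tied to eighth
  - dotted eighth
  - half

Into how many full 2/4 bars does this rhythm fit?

One bar of 2/4 = 16 thirty-second notes.
Working in thirty-second notes: eighth note = 4; thirty-second tied to eighth (thirty-second + eighth) = 5; dotted quarter = 12; whole = 32; thirty-second = 1; eighth note = 4; thirty-second tied to eighth (thirty-second + eighth) = 5; dotted eighth = 6; half = 16.
Altogether 4 + 5 + 12 + 32 + 1 + 4 + 5 + 6 + 16 = 85.
85 ÷ 16 = 5 complete bars with 5 left over.

5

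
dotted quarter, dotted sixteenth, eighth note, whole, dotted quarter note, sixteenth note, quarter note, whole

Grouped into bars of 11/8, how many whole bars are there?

2

One bar of 11/8 = 44 thirty-second notes.
In thirty-second notes: dotted quarter = 12; dotted sixteenth = 3; eighth note = 4; whole = 32; dotted quarter note = 12; sixteenth note = 2; quarter note = 8; whole = 32.
Adding: 12 + 3 + 4 + 32 + 12 + 2 + 8 + 32 = 105.
105 ÷ 44 = 2 complete bars with 17 left over.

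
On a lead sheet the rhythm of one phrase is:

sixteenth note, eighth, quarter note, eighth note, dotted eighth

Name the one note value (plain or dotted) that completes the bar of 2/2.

The bar of 2/2 = 16 sixteenth notes.
In sixteenth notes: sixteenth note = 1; eighth = 2; quarter note = 4; eighth note = 2; dotted eighth = 3.
Total: 1 + 2 + 4 + 2 + 3 = 12.
Remaining: 16 − 12 = 4 sixteenth notes, which is a quarter note.

quarter note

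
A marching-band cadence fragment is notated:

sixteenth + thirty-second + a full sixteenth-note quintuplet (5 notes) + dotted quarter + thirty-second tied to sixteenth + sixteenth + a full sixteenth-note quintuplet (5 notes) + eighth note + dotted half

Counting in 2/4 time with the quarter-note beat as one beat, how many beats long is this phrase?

One quarter-note beat = 8 thirty-second notes.
Convert each value to thirty-second notes: sixteenth = 2; thirty-second = 1; a full sixteenth-note quintuplet (5 notes) (five quintuplet sixteenths span one quarter) = 8; dotted quarter = 12; thirty-second tied to sixteenth (thirty-second + sixteenth) = 3; sixteenth = 2; a full sixteenth-note quintuplet (5 notes) (five quintuplet sixteenths span one quarter) = 8; eighth note = 4; dotted half = 24.
Altogether 2 + 1 + 8 + 12 + 3 + 2 + 8 + 4 + 24 = 64.
64 ÷ 8 = 8 beats.

8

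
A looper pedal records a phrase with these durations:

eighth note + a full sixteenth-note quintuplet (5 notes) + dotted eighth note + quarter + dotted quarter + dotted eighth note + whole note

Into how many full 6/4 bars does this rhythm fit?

1

One bar of 6/4 = 24 sixteenth notes.
Each duration in sixteenth notes: eighth note = 2; a full sixteenth-note quintuplet (5 notes) (five quintuplet sixteenths span one quarter) = 4; dotted eighth note = 3; quarter = 4; dotted quarter = 6; dotted eighth note = 3; whole note = 16.
Altogether 2 + 4 + 3 + 4 + 6 + 3 + 16 = 38.
38 ÷ 24 = 1 complete bar with 14 left over.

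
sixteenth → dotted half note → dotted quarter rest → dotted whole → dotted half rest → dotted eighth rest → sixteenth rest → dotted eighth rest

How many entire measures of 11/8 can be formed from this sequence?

2

One bar of 11/8 = 22 sixteenth notes.
Each duration in sixteenth notes: sixteenth = 1; dotted half note = 12; dotted quarter rest = 6; dotted whole = 24; dotted half rest = 12; dotted eighth rest = 3; sixteenth rest = 1; dotted eighth rest = 3.
Altogether 1 + 12 + 6 + 24 + 12 + 3 + 1 + 3 = 62.
62 ÷ 22 = 2 complete bars with 18 left over.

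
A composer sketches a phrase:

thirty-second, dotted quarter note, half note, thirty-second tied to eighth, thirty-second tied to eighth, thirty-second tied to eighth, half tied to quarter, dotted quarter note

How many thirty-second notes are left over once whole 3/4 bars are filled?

One bar of 3/4 = 24 thirty-second notes.
In thirty-second notes: thirty-second = 1; dotted quarter note = 12; half note = 16; thirty-second tied to eighth (thirty-second + eighth) = 5; thirty-second tied to eighth (thirty-second + eighth) = 5; thirty-second tied to eighth (thirty-second + eighth) = 5; half tied to quarter (half + quarter) = 24; dotted quarter note = 12.
Total: 1 + 12 + 16 + 5 + 5 + 5 + 24 + 12 = 80.
80 ÷ 24 = 3 complete bars with 8 thirty-second notes remaining.

8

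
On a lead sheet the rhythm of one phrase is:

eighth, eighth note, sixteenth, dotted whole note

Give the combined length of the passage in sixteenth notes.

Working in sixteenth notes: eighth = 2; eighth note = 2; sixteenth = 1; dotted whole note = 24.
Altogether 2 + 2 + 1 + 24 = 29 sixteenth notes.

29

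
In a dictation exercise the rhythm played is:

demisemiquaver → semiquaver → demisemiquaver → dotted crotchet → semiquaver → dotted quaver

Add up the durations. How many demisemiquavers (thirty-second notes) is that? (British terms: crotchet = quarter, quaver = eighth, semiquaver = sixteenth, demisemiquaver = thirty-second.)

24

In thirty-second notes: demisemiquaver = 1; semiquaver = 2; demisemiquaver = 1; dotted crotchet = 12; semiquaver = 2; dotted quaver = 6.
Total: 1 + 2 + 1 + 12 + 2 + 6 = 24 thirty-second notes.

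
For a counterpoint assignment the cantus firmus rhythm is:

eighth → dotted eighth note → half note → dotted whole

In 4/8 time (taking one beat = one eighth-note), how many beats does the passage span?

18.5

One eighth-note beat = 2 sixteenth notes.
In sixteenth notes: eighth = 2; dotted eighth note = 3; half note = 8; dotted whole = 24.
Sum: 2 + 3 + 8 + 24 = 37.
37 ÷ 2 = 18.5 beats.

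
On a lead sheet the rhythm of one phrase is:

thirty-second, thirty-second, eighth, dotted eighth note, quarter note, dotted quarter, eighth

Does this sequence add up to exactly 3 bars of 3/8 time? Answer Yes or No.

One bar of 3/8 = 12 thirty-second notes, so 3 bars = 36.
Each duration in thirty-second notes: thirty-second = 1; thirty-second = 1; eighth = 4; dotted eighth note = 6; quarter note = 8; dotted quarter = 12; eighth = 4.
Altogether 1 + 1 + 4 + 6 + 8 + 12 + 4 = 36.
36 equals 36, so the answer is Yes.

Yes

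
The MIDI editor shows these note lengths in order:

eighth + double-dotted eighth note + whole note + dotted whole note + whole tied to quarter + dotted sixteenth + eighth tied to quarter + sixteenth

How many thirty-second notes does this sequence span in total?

148

Working in thirty-second notes: eighth = 4; double-dotted eighth note = 7; whole note = 32; dotted whole note = 48; whole tied to quarter (whole + quarter) = 40; dotted sixteenth = 3; eighth tied to quarter (eighth + quarter) = 12; sixteenth = 2.
Sum: 4 + 7 + 32 + 48 + 40 + 3 + 12 + 2 = 148 thirty-second notes.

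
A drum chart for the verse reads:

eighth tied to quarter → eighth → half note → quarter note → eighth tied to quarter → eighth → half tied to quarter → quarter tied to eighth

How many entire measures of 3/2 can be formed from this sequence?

One bar of 3/2 = 12 eighth notes.
Working in eighth notes: eighth tied to quarter (eighth + quarter) = 3; eighth = 1; half note = 4; quarter note = 2; eighth tied to quarter (eighth + quarter) = 3; eighth = 1; half tied to quarter (half + quarter) = 6; quarter tied to eighth (quarter + eighth) = 3.
Total: 3 + 1 + 4 + 2 + 3 + 1 + 6 + 3 = 23.
23 ÷ 12 = 1 complete bar with 11 left over.

1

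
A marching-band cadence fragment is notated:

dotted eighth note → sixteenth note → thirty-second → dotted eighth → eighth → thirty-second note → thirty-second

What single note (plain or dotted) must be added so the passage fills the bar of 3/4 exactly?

dotted sixteenth note

The bar of 3/4 = 24 thirty-second notes.
Convert each value to thirty-second notes: dotted eighth note = 6; sixteenth note = 2; thirty-second = 1; dotted eighth = 6; eighth = 4; thirty-second note = 1; thirty-second = 1.
Altogether 6 + 2 + 1 + 6 + 4 + 1 + 1 = 21.
Remaining: 24 − 21 = 3 thirty-second notes, which is a dotted sixteenth note.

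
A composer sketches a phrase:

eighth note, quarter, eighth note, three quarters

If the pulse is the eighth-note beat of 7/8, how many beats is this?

One eighth-note beat = 2 sixteenth notes.
Convert each value to sixteenth notes: eighth note = 2; quarter = 4; eighth note = 2; quarter = 4; quarter = 4; quarter = 4.
Altogether 2 + 4 + 2 + 4 + 4 + 4 = 20.
20 ÷ 2 = 10 beats.

10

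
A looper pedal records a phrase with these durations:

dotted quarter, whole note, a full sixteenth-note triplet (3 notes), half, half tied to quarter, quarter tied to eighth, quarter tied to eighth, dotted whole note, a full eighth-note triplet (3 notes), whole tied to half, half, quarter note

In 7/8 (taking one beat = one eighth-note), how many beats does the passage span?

60

One eighth-note beat = 2 sixteenth notes.
Working in sixteenth notes: dotted quarter = 6; whole note = 16; a full sixteenth-note triplet (3 notes) (three triplet sixteenths span one eighth) = 2; half = 8; half tied to quarter (half + quarter) = 12; quarter tied to eighth (quarter + eighth) = 6; quarter tied to eighth (quarter + eighth) = 6; dotted whole note = 24; a full eighth-note triplet (3 notes) (three triplet eighths span one quarter) = 4; whole tied to half (whole + half) = 24; half = 8; quarter note = 4.
Total: 6 + 16 + 2 + 8 + 12 + 6 + 6 + 24 + 4 + 24 + 8 + 4 = 120.
120 ÷ 2 = 60 beats.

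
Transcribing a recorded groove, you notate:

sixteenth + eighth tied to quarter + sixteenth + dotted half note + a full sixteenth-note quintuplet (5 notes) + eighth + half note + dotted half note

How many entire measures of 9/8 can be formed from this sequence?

2

One bar of 9/8 = 18 sixteenth notes.
Convert each value to sixteenth notes: sixteenth = 1; eighth tied to quarter (eighth + quarter) = 6; sixteenth = 1; dotted half note = 12; a full sixteenth-note quintuplet (5 notes) (five quintuplet sixteenths span one quarter) = 4; eighth = 2; half note = 8; dotted half note = 12.
Sum: 1 + 6 + 1 + 12 + 4 + 2 + 8 + 12 = 46.
46 ÷ 18 = 2 complete bars with 10 left over.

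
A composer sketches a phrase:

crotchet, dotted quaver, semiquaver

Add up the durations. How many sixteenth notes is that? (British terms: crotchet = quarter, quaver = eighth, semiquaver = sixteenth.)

Convert each value to sixteenth notes: crotchet = 4; dotted quaver = 3; semiquaver = 1.
Total: 4 + 3 + 1 = 8 sixteenth notes.

8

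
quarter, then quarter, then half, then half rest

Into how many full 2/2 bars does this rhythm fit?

1

One bar of 2/2 = 4 quarter notes.
Working in quarter notes: quarter = 1; quarter = 1; half = 2; half rest = 2.
Altogether 1 + 1 + 2 + 2 = 6.
6 ÷ 4 = 1 complete bar with 2 left over.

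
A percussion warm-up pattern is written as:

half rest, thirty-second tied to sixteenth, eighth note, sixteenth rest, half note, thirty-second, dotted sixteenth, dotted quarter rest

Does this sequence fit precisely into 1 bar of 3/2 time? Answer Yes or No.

No

One bar of 3/2 = 48 thirty-second notes.
Working in thirty-second notes: half rest = 16; thirty-second tied to sixteenth (thirty-second + sixteenth) = 3; eighth note = 4; sixteenth rest = 2; half note = 16; thirty-second = 1; dotted sixteenth = 3; dotted quarter rest = 12.
Total: 16 + 3 + 4 + 2 + 16 + 1 + 3 + 12 = 57.
57 exceeds 48, so the answer is No.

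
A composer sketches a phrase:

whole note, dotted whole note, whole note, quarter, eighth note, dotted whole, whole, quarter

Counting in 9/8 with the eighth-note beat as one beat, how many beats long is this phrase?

53

One eighth-note beat = 2 sixteenth notes.
Working in sixteenth notes: whole note = 16; dotted whole note = 24; whole note = 16; quarter = 4; eighth note = 2; dotted whole = 24; whole = 16; quarter = 4.
Total: 16 + 24 + 16 + 4 + 2 + 24 + 16 + 4 = 106.
106 ÷ 2 = 53 beats.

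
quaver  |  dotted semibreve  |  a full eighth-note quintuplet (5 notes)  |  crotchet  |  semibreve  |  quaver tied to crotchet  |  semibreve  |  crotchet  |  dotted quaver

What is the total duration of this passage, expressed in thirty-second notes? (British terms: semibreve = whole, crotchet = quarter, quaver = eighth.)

In thirty-second notes: quaver = 4; dotted semibreve = 48; a full eighth-note quintuplet (5 notes) (five quintuplet eighths span one half) = 16; crotchet = 8; semibreve = 32; quaver tied to crotchet (quaver + crotchet) = 12; semibreve = 32; crotchet = 8; dotted quaver = 6.
Altogether 4 + 48 + 16 + 8 + 32 + 12 + 32 + 8 + 6 = 166 thirty-second notes.

166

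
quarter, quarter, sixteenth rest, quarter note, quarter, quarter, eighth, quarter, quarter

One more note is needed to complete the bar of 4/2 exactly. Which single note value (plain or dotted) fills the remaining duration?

sixteenth note

The bar of 4/2 = 32 sixteenth notes.
In sixteenth notes: quarter = 4; quarter = 4; sixteenth rest = 1; quarter note = 4; quarter = 4; quarter = 4; eighth = 2; quarter = 4; quarter = 4.
Altogether 4 + 4 + 1 + 4 + 4 + 4 + 2 + 4 + 4 = 31.
Remaining: 32 − 31 = 1 sixteenth note, which is a sixteenth note.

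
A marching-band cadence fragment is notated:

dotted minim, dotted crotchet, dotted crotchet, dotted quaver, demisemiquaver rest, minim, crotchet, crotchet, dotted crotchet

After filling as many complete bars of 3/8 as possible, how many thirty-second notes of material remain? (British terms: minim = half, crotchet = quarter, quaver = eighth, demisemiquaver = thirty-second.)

3

One bar of 3/8 = 12 thirty-second notes.
Convert each value to thirty-second notes: dotted minim = 24; dotted crotchet = 12; dotted crotchet = 12; dotted quaver = 6; demisemiquaver rest = 1; minim = 16; crotchet = 8; crotchet = 8; dotted crotchet = 12.
Altogether 24 + 12 + 12 + 6 + 1 + 16 + 8 + 8 + 12 = 99.
99 ÷ 12 = 8 complete bars with 3 thirty-second notes remaining.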